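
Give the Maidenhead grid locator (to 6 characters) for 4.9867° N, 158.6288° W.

BJ04qx

Offset from 180°W / 90°S: lon 21.3712°, lat 94.9867°.
Field: lon ⌊21.3712/20⌋ = 1 → B; lat ⌊94.9867/10⌋ = 9 → J.
Square: lon ⌊1.3712/2⌋ = 0; lat ⌊4.9867/1⌋ = 4.
Subsquare: lon ⌊1.3712/0.0833333⌋ = 16 → q; lat ⌊0.9867/0.0416667⌋ = 23 → x.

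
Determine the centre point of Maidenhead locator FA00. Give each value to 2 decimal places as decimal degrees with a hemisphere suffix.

Field F=5, A=0: +5·20° lon, +0·10° lat → SW at lon -80°, lat -90°.
Square 0, 0: +0·2° lon, +0·1° lat → SW at lon -80°, lat -90°.
Cell spans 2° lon × 1° lat. Centre is SW corner plus half of each.
latitude 89.50° S, longitude 79.00° W.

89.50° S, 79.00° W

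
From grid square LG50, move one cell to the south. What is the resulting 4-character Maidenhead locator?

LF59

Latitude square 0; −1 → -1, wraps to 9, carry into field.
Latitude field G = 6; −1 → 5 = F.
The longitude characters are unchanged.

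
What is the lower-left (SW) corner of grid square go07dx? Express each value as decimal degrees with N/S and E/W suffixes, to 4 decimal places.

57.9583° N, 59.7500° W

Field G=6, O=14: +6·20° lon, +14·10° lat → SW at lon -60°, lat 50°.
Square 0, 7: +0·2° lon, +7·1° lat → SW at lon -60°, lat 57°.
Subsquare d=3, x=23: +3·0.0833333° lon, +23·0.0416667° lat → SW at lon -59.75°, lat 57.9583°.
latitude 57.9583° N, longitude 59.7500° W.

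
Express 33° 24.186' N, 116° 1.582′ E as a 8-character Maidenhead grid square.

OM83aj36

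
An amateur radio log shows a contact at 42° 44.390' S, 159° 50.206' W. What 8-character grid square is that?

Offset from 180°W / 90°S: lon 20.16323°, lat 47.26017°.
Field: 20.16323/20 → 1 → B, 47.26017/10 → 4 → E; chars BE.
Square: 0.16323/2 → 0, 7.26017/1 → 7; chars 07.
Subsquare: 0.16323/0.0833333 → 1 → b, 0.26017/0.0416667 → 6 → g; chars bg.
Extended square: 0.07990/0.00833333 → 9, 0.01017/0.00416667 → 2; chars 92.

BE07bg92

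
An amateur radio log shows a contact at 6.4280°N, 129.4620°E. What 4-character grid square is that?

Shift to the Maidenhead origin (180°W, 90°S): lon 309.46, lat 96.43.
Field: lon ⌊309.46/20⌋ = 15 → P; lat ⌊96.43/10⌋ = 9 → J.
Square: lon ⌊9.46/2⌋ = 4; lat ⌊6.43/1⌋ = 6.

PJ46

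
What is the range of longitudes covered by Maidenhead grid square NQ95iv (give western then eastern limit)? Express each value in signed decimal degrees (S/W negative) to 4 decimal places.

98.6667, 98.7500

Field N=13, Q=16: +13·20° lon, +16·10° lat → SW at lon 80°, lat 70°.
Square 9, 5: +9·2° lon, +5·1° lat → SW at lon 98°, lat 75°.
Subsquare i=8, v=21: +8·0.0833333° lon, +21·0.0416667° lat → SW at lon 98.6667°, lat 75.875°.
Cell spans 0.0833333° lon × 0.0416667° lat.
west 98.6667, east 98.7500.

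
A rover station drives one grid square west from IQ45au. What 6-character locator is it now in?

IQ35xu

Longitude subsquare a = 0; −1 → -1, wraps to 23 = x, carry into square.
Longitude square 4; −1 → 3.
The latitude characters are unchanged.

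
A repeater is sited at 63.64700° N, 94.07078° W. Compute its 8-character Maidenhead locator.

EP23xp15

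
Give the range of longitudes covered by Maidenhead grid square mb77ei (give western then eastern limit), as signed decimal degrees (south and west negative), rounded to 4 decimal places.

74.3333, 74.4167

Field M=12, B=1: +12·20° lon, +1·10° lat → SW at lon 60°, lat -80°.
Square 7, 7: +7·2° lon, +7·1° lat → SW at lon 74°, lat -73°.
Subsquare e=4, i=8: +4·0.0833333° lon, +8·0.0416667° lat → SW at lon 74.3333°, lat -72.6667°.
Cell spans 0.0833333° lon × 0.0416667° lat.
west 74.3333, east 74.4167.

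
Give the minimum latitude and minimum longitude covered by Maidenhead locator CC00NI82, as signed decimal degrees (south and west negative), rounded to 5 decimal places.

Field C=2, C=2: +2·20° lon, +2·10° lat → SW at lon -140°, lat -70°.
Square 0, 0: +0·2° lon, +0·1° lat → SW at lon -140°, lat -70°.
Subsquare n=13, i=8: +13·0.0833333° lon, +8·0.0416667° lat → SW at lon -138.917°, lat -69.6667°.
Extended square 8, 2: +8·0.00833333° lon, +2·0.00416667° lat → SW at lon -138.85°, lat -69.6583°.
latitude -69.65833, longitude -138.85000.

-69.65833, -138.85000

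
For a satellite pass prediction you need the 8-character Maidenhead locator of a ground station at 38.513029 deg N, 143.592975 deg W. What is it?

BM88em83

Shift to the Maidenhead origin (180°W, 90°S): lon 36.40703, lat 128.51303.
Field: lon ⌊36.40703/20⌋ = 1 → B; lat ⌊128.51303/10⌋ = 12 → M.
Square: lon ⌊16.40703/2⌋ = 8; lat ⌊8.51303/1⌋ = 8.
Subsquare: lon ⌊0.40703/0.0833333⌋ = 4 → e; lat ⌊0.51303/0.0416667⌋ = 12 → m.
Extended square: lon ⌊0.07369/0.00833333⌋ = 8; lat ⌊0.01303/0.00416667⌋ = 3.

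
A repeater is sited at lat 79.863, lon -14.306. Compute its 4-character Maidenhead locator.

Offset from 180°W / 90°S: lon 165.69°, lat 169.86°.
Field (20°×10°, letters A–R): lon ⌊165.69/20⌋ = 8 → I; lat ⌊169.86/10⌋ = 16 → Q.
Square (2°×1°, digits 0–9): lon ⌊5.69/2⌋ = 2; lat ⌊9.86/1⌋ = 9.

IQ29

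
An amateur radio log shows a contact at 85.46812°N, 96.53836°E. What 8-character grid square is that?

NR85gl42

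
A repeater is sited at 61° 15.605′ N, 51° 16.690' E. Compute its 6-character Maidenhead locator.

LP51pg

Add 180° to longitude and 90° to latitude: 231.2782, 151.2601.
Field (20°×10°, letters A–R): lon ⌊231.2782/20⌋ = 11 → L; lat ⌊151.2601/10⌋ = 15 → P.
Square (2°×1°, digits 0–9): lon ⌊11.2782/2⌋ = 5; lat ⌊1.2601/1⌋ = 1.
Subsquare (5′×2.5′, letters a–x): lon ⌊1.2782/0.0833333⌋ = 15 → p; lat ⌊0.2601/0.0416667⌋ = 6 → g.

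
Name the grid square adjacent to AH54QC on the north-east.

AH54rd

Longitude subsquare q = 16; +1 → 17 = r.
Latitude subsquare c = 2; +1 → 3 = d.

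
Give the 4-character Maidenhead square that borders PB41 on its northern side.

Latitude square 1; +1 → 2.
The longitude characters are unchanged.

PB42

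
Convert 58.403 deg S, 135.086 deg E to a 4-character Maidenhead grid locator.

Offset from 180°W / 90°S: lon 315.09°, lat 31.60°.
Field (20°×10°, letters A–R): 315.09/20 → 15 → P, 31.60/10 → 3 → D; chars PD.
Square (2°×1°, digits 0–9): 15.09/2 → 7, 1.60/1 → 1; chars 71.

PD71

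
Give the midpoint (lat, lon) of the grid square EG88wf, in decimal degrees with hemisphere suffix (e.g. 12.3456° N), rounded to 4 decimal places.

21.7708° S, 82.1250° W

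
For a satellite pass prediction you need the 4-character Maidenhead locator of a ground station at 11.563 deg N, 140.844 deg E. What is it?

Shift to the Maidenhead origin (180°W, 90°S): lon 320.84, lat 101.56.
Field: lon ⌊320.84/20⌋ = 16 → Q; lat ⌊101.56/10⌋ = 10 → K.
Square: lon ⌊0.84/2⌋ = 0; lat ⌊1.56/1⌋ = 1.

QK01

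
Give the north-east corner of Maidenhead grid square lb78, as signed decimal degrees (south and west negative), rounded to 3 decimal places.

-71.000, 56.000

Field L=11, B=1: +11·20° lon, +1·10° lat → SW at lon 40°, lat -80°.
Square 7, 8: +7·2° lon, +8·1° lat → SW at lon 54°, lat -72°.
Cell spans 2° lon × 1° lat. NE corner is SW corner plus one full cell.
latitude -71.000, longitude 56.000.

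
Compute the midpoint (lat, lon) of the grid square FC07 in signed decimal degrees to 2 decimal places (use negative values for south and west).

Field F=5, C=2: +5·20° lon, +2·10° lat → SW at lon -80°, lat -70°.
Square 0, 7: +0·2° lon, +7·1° lat → SW at lon -80°, lat -63°.
Cell spans 2° lon × 1° lat. Centre is SW corner plus half of each.
latitude -62.50, longitude -79.00.

-62.50, -79.00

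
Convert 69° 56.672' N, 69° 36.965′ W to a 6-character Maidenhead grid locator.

FP59ew

Shift to the Maidenhead origin (180°W, 90°S): lon 110.3839, lat 159.9445.
Field: 110.3839/20 → 5 → F, 159.9445/10 → 15 → P; chars FP.
Square: 10.3839/2 → 5, 9.9445/1 → 9; chars 59.
Subsquare: 0.3839/0.0833333 → 4 → e, 0.9445/0.0416667 → 22 → w; chars ew.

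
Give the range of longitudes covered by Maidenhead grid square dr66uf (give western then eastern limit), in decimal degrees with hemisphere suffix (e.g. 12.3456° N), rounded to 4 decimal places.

106.3333° W, 106.2500° W

Field D=3, R=17: +3·20° lon, +17·10° lat → SW at lon -120°, lat 80°.
Square 6, 6: +6·2° lon, +6·1° lat → SW at lon -108°, lat 86°.
Subsquare u=20, f=5: +20·0.0833333° lon, +5·0.0416667° lat → SW at lon -106.333°, lat 86.2083°.
Cell spans 0.0833333° lon × 0.0416667° lat.
west 106.3333° W, east 106.2500° W.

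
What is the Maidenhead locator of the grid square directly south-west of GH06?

FH95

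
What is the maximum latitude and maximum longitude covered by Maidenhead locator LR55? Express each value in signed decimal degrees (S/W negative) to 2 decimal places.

86.00, 52.00

Field L=11, R=17: +11·20° lon, +17·10° lat → SW at lon 40°, lat 80°.
Square 5, 5: +5·2° lon, +5·1° lat → SW at lon 50°, lat 85°.
Cell spans 2° lon × 1° lat. NE corner is SW corner plus one full cell.
latitude 86.00, longitude 52.00.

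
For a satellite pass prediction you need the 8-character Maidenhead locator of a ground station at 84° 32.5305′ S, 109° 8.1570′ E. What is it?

Offset from 180°W / 90°S: lon 289.13595°, lat 5.45782°.
Field (20°×10°, letters A–R): lon ⌊289.13595/20⌋ = 14 → O; lat ⌊5.45782/10⌋ = 0 → A.
Square (2°×1°, digits 0–9): lon ⌊9.13595/2⌋ = 4; lat ⌊5.45782/1⌋ = 5.
Subsquare (5′×2.5′, letters a–x): lon ⌊1.13595/0.0833333⌋ = 13 → n; lat ⌊0.45782/0.0416667⌋ = 10 → k.
Extended square (30″×15″, digits 0–9): lon ⌊0.05262/0.00833333⌋ = 6; lat ⌊0.04116/0.00416667⌋ = 9.

OA45nk69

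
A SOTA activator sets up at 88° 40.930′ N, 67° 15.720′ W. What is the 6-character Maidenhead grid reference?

Add 180° to longitude and 90° to latitude: 112.7380, 178.6822.
Field (20°×10°, letters A–R): lon ⌊112.7380/20⌋ = 5 → F; lat ⌊178.6822/10⌋ = 17 → R.
Square (2°×1°, digits 0–9): lon ⌊12.7380/2⌋ = 6; lat ⌊8.6822/1⌋ = 8.
Subsquare (5′×2.5′, letters a–x): lon ⌊0.7380/0.0833333⌋ = 8 → i; lat ⌊0.6822/0.0416667⌋ = 16 → q.

FR68iq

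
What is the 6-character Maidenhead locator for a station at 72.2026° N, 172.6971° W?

Offset from 180°W / 90°S: lon 7.3029°, lat 162.2026°.
Field: 7.3029/20 → 0 → A, 162.2026/10 → 16 → Q; chars AQ.
Square: 7.3029/2 → 3, 2.2026/1 → 2; chars 32.
Subsquare: 1.3029/0.0833333 → 15 → p, 0.2026/0.0416667 → 4 → e; chars pe.

AQ32pe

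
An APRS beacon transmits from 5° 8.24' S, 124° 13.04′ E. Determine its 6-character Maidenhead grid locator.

PI24cu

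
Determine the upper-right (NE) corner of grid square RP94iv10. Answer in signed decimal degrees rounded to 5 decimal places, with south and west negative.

Field R=17, P=15: +17·20° lon, +15·10° lat → SW at lon 160°, lat 60°.
Square 9, 4: +9·2° lon, +4·1° lat → SW at lon 178°, lat 64°.
Subsquare i=8, v=21: +8·0.0833333° lon, +21·0.0416667° lat → SW at lon 178.667°, lat 64.875°.
Extended square 1, 0: +1·0.00833333° lon, +0·0.00416667° lat → SW at lon 178.675°, lat 64.875°.
Cell spans 0.00833333° lon × 0.00416667° lat. NE corner is SW corner plus one full cell.
latitude 64.87917, longitude 178.68333.

64.87917, 178.68333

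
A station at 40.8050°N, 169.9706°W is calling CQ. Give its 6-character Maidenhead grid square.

Offset from 180°W / 90°S: lon 10.0294°, lat 130.8050°.
Field: 10.0294/20 → 0 → A, 130.8050/10 → 13 → N; chars AN.
Square: 10.0294/2 → 5, 0.8050/1 → 0; chars 50.
Subsquare: 0.0294/0.0833333 → 0 → a, 0.8050/0.0416667 → 19 → t; chars at.

AN50at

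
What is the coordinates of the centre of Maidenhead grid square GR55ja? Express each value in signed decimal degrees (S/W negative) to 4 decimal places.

85.0208, -49.2083

Field G=6, R=17: +6·20° lon, +17·10° lat → SW at lon -60°, lat 80°.
Square 5, 5: +5·2° lon, +5·1° lat → SW at lon -50°, lat 85°.
Subsquare j=9, a=0: +9·0.0833333° lon, +0·0.0416667° lat → SW at lon -49.25°, lat 85°.
Cell spans 0.0833333° lon × 0.0416667° lat. Centre is SW corner plus half of each.
latitude 85.0208, longitude -49.2083.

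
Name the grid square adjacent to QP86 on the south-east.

Longitude square 8; +1 → 9.
Latitude square 6; −1 → 5.

QP95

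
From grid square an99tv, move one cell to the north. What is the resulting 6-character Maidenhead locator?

AN99tw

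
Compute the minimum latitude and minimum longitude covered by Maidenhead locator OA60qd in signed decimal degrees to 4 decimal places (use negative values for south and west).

-89.8750, 113.3333

Field O=14, A=0: +14·20° lon, +0·10° lat → SW at lon 100°, lat -90°.
Square 6, 0: +6·2° lon, +0·1° lat → SW at lon 112°, lat -90°.
Subsquare q=16, d=3: +16·0.0833333° lon, +3·0.0416667° lat → SW at lon 113.333°, lat -89.875°.
latitude -89.8750, longitude 113.3333.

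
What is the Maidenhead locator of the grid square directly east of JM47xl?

JM57al

Longitude subsquare x = 23; +1 → 24, wraps to 0 = a, carry into square.
Longitude square 4; +1 → 5.
The latitude characters are unchanged.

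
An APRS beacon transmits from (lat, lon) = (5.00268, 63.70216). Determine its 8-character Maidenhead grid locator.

MJ15ua40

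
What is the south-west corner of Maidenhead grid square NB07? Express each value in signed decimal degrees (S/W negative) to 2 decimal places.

-73.00, 80.00

Field N=13, B=1: +13·20° lon, +1·10° lat → SW at lon 80°, lat -80°.
Square 0, 7: +0·2° lon, +7·1° lat → SW at lon 80°, lat -73°.
latitude -73.00, longitude 80.00.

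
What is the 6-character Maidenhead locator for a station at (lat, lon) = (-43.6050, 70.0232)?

Shift to the Maidenhead origin (180°W, 90°S): lon 250.0232, lat 46.3950.
Field: lon ⌊250.0232/20⌋ = 12 → M; lat ⌊46.3950/10⌋ = 4 → E.
Square: lon ⌊10.0232/2⌋ = 5; lat ⌊6.3950/1⌋ = 6.
Subsquare: lon ⌊0.0232/0.0833333⌋ = 0 → a; lat ⌊0.3950/0.0416667⌋ = 9 → j.

ME56aj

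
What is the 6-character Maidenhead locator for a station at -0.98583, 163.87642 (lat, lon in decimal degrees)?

RI19wa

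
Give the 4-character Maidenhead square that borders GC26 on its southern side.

GC25

Latitude square 6; −1 → 5.
The longitude characters are unchanged.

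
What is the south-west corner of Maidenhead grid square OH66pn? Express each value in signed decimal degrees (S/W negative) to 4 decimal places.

Field O=14, H=7: +14·20° lon, +7·10° lat → SW at lon 100°, lat -20°.
Square 6, 6: +6·2° lon, +6·1° lat → SW at lon 112°, lat -14°.
Subsquare p=15, n=13: +15·0.0833333° lon, +13·0.0416667° lat → SW at lon 113.25°, lat -13.4583°.
latitude -13.4583, longitude 113.2500.

-13.4583, 113.2500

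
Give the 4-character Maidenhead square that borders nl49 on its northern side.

NM40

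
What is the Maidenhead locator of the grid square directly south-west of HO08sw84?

Longitude extended square 8; −1 → 7.
Latitude extended square 4; −1 → 3.

HO08sw73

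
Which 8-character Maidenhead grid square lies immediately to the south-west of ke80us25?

Longitude extended square 2; −1 → 1.
Latitude extended square 5; −1 → 4.

KE80us14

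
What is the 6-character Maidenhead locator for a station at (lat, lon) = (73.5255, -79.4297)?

FQ03gm

Shift to the Maidenhead origin (180°W, 90°S): lon 100.5703, lat 163.5255.
Field: lon ⌊100.5703/20⌋ = 5 → F; lat ⌊163.5255/10⌋ = 16 → Q.
Square: lon ⌊0.5703/2⌋ = 0; lat ⌊3.5255/1⌋ = 3.
Subsquare: lon ⌊0.5703/0.0833333⌋ = 6 → g; lat ⌊0.5255/0.0416667⌋ = 12 → m.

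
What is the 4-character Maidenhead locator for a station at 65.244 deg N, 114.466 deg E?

OP75

Add 180° to longitude and 90° to latitude: 294.47, 155.24.
Field: lon ⌊294.47/20⌋ = 14 → O; lat ⌊155.24/10⌋ = 15 → P.
Square: lon ⌊14.47/2⌋ = 7; lat ⌊5.24/1⌋ = 5.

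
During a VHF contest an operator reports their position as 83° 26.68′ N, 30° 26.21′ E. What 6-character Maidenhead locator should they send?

KR53fk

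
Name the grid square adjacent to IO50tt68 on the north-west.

IO50tt59

Longitude extended square 6; −1 → 5.
Latitude extended square 8; +1 → 9.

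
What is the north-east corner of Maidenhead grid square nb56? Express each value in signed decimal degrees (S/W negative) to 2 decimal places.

-73.00, 92.00

Field N=13, B=1: +13·20° lon, +1·10° lat → SW at lon 80°, lat -80°.
Square 5, 6: +5·2° lon, +6·1° lat → SW at lon 90°, lat -74°.
Cell spans 2° lon × 1° lat. NE corner is SW corner plus one full cell.
latitude -73.00, longitude 92.00.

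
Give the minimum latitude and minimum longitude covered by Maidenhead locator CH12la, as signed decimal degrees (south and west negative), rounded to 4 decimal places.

-18.0000, -137.0833

Field C=2, H=7: +2·20° lon, +7·10° lat → SW at lon -140°, lat -20°.
Square 1, 2: +1·2° lon, +2·1° lat → SW at lon -138°, lat -18°.
Subsquare l=11, a=0: +11·0.0833333° lon, +0·0.0416667° lat → SW at lon -137.083°, lat -18°.
latitude -18.0000, longitude -137.0833.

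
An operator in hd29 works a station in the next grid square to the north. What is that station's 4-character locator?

HE20

Latitude square 9; +1 → 10, wraps to 0, carry into field.
Latitude field D = 3; +1 → 4 = E.
The longitude characters are unchanged.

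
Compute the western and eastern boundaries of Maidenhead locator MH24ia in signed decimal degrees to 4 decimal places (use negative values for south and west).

64.6667, 64.7500

Field M=12, H=7: +12·20° lon, +7·10° lat → SW at lon 60°, lat -20°.
Square 2, 4: +2·2° lon, +4·1° lat → SW at lon 64°, lat -16°.
Subsquare i=8, a=0: +8·0.0833333° lon, +0·0.0416667° lat → SW at lon 64.6667°, lat -16°.
Cell spans 0.0833333° lon × 0.0416667° lat.
west 64.6667, east 64.7500.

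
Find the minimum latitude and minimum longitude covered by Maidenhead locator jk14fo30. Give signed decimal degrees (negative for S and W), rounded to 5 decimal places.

14.58333, 2.44167

Field J=9, K=10: +9·20° lon, +10·10° lat → SW at lon 0°, lat 10°.
Square 1, 4: +1·2° lon, +4·1° lat → SW at lon 2°, lat 14°.
Subsquare f=5, o=14: +5·0.0833333° lon, +14·0.0416667° lat → SW at lon 2.41667°, lat 14.5833°.
Extended square 3, 0: +3·0.00833333° lon, +0·0.00416667° lat → SW at lon 2.44167°, lat 14.5833°.
latitude 14.58333, longitude 2.44167.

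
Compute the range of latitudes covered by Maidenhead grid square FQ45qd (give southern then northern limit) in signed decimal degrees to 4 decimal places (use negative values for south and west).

Field F=5, Q=16: +5·20° lon, +16·10° lat → SW at lon -80°, lat 70°.
Square 4, 5: +4·2° lon, +5·1° lat → SW at lon -72°, lat 75°.
Subsquare q=16, d=3: +16·0.0833333° lon, +3·0.0416667° lat → SW at lon -70.6667°, lat 75.125°.
Cell spans 0.0833333° lon × 0.0416667° lat.
south 75.1250, north 75.1667.

75.1250, 75.1667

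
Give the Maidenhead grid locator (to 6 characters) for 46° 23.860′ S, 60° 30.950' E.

ME03go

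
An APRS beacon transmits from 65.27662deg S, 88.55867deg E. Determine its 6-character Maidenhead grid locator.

Shift to the Maidenhead origin (180°W, 90°S): lon 268.5587, lat 24.7234.
Field (20°×10°, letters A–R): lon ⌊268.5587/20⌋ = 13 → N; lat ⌊24.7234/10⌋ = 2 → C.
Square (2°×1°, digits 0–9): lon ⌊8.5587/2⌋ = 4; lat ⌊4.7234/1⌋ = 4.
Subsquare (5′×2.5′, letters a–x): lon ⌊0.5587/0.0833333⌋ = 6 → g; lat ⌊0.7234/0.0416667⌋ = 17 → r.

NC44gr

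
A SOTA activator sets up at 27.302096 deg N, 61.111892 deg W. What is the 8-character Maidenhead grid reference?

FL97kh62

Offset from 180°W / 90°S: lon 118.88811°, lat 117.30210°.
Field (20°×10°, letters A–R): lon ⌊118.88811/20⌋ = 5 → F; lat ⌊117.30210/10⌋ = 11 → L.
Square (2°×1°, digits 0–9): lon ⌊18.88811/2⌋ = 9; lat ⌊7.30210/1⌋ = 7.
Subsquare (5′×2.5′, letters a–x): lon ⌊0.88811/0.0833333⌋ = 10 → k; lat ⌊0.30210/0.0416667⌋ = 7 → h.
Extended square (30″×15″, digits 0–9): lon ⌊0.05477/0.00833333⌋ = 6; lat ⌊0.01043/0.00416667⌋ = 2.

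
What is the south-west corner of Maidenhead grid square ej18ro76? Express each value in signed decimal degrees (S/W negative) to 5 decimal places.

8.60833, -96.52500

Field E=4, J=9: +4·20° lon, +9·10° lat → SW at lon -100°, lat 0°.
Square 1, 8: +1·2° lon, +8·1° lat → SW at lon -98°, lat 8°.
Subsquare r=17, o=14: +17·0.0833333° lon, +14·0.0416667° lat → SW at lon -96.5833°, lat 8.58333°.
Extended square 7, 6: +7·0.00833333° lon, +6·0.00416667° lat → SW at lon -96.525°, lat 8.60833°.
latitude 8.60833, longitude -96.52500.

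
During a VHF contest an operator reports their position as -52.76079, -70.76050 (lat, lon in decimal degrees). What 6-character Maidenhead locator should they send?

Offset from 180°W / 90°S: lon 109.2395°, lat 37.2392°.
Field: 109.2395/20 → 5 → F, 37.2392/10 → 3 → D; chars FD.
Square: 9.2395/2 → 4, 7.2392/1 → 7; chars 47.
Subsquare: 1.2395/0.0833333 → 14 → o, 0.2392/0.0416667 → 5 → f; chars of.

FD47of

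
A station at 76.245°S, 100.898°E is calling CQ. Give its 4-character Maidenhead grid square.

OB03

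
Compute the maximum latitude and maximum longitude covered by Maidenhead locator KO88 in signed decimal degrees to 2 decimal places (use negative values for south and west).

Field K=10, O=14: +10·20° lon, +14·10° lat → SW at lon 20°, lat 50°.
Square 8, 8: +8·2° lon, +8·1° lat → SW at lon 36°, lat 58°.
Cell spans 2° lon × 1° lat. NE corner is SW corner plus one full cell.
latitude 59.00, longitude 38.00.

59.00, 38.00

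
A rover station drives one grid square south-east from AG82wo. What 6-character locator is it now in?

AG82xn

Longitude subsquare w = 22; +1 → 23 = x.
Latitude subsquare o = 14; −1 → 13 = n.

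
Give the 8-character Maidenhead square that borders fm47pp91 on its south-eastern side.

FM47qp00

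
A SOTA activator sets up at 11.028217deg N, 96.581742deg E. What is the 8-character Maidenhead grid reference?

NK81ga96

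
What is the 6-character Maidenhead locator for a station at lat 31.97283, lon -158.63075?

Add 180° to longitude and 90° to latitude: 21.3692, 121.9728.
Field: 21.3692/20 → 1 → B, 121.9728/10 → 12 → M; chars BM.
Square: 1.3692/2 → 0, 1.9728/1 → 1; chars 01.
Subsquare: 1.3692/0.0833333 → 16 → q, 0.9728/0.0416667 → 23 → x; chars qx.

BM01qx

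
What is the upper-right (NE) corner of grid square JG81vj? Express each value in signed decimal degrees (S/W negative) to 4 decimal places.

-28.5833, 17.8333

Field J=9, G=6: +9·20° lon, +6·10° lat → SW at lon 0°, lat -30°.
Square 8, 1: +8·2° lon, +1·1° lat → SW at lon 16°, lat -29°.
Subsquare v=21, j=9: +21·0.0833333° lon, +9·0.0416667° lat → SW at lon 17.75°, lat -28.625°.
Cell spans 0.0833333° lon × 0.0416667° lat. NE corner is SW corner plus one full cell.
latitude -28.5833, longitude 17.8333.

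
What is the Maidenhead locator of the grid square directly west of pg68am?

Longitude subsquare a = 0; −1 → -1, wraps to 23 = x, carry into square.
Longitude square 6; −1 → 5.
The latitude characters are unchanged.

PG58xm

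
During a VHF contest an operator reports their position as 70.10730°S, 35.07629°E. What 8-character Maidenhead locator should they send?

Shift to the Maidenhead origin (180°W, 90°S): lon 215.07629, lat 19.89270.
Field: 215.07629/20 → 10 → K, 19.89270/10 → 1 → B; chars KB.
Square: 15.07629/2 → 7, 9.89270/1 → 9; chars 79.
Subsquare: 1.07629/0.0833333 → 12 → m, 0.89270/0.0416667 → 21 → v; chars mv.
Extended square: 0.07629/0.00833333 → 9, 0.01770/0.00416667 → 4; chars 94.

KB79mv94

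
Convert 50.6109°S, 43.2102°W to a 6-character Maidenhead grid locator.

GD89jj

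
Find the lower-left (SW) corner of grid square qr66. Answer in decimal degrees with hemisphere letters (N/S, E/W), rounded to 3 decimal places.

86.000° N, 152.000° E

Field Q=16, R=17: +16·20° lon, +17·10° lat → SW at lon 140°, lat 80°.
Square 6, 6: +6·2° lon, +6·1° lat → SW at lon 152°, lat 86°.
latitude 86.000° N, longitude 152.000° E.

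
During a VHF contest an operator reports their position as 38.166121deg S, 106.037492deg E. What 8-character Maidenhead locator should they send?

Add 180° to longitude and 90° to latitude: 286.03749, 51.83388.
Field: lon ⌊286.03749/20⌋ = 14 → O; lat ⌊51.83388/10⌋ = 5 → F.
Square: lon ⌊6.03749/2⌋ = 3; lat ⌊1.83388/1⌋ = 1.
Subsquare: lon ⌊0.03749/0.0833333⌋ = 0 → a; lat ⌊0.83388/0.0416667⌋ = 20 → u.
Extended square: lon ⌊0.03749/0.00833333⌋ = 4; lat ⌊0.00055/0.00416667⌋ = 0.

OF31au40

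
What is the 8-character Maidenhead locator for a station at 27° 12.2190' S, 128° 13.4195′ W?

CG52vt31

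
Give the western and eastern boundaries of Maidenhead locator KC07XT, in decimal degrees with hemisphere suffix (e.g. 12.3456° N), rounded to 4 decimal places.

21.9167° E, 22.0000° E

Field K=10, C=2: +10·20° lon, +2·10° lat → SW at lon 20°, lat -70°.
Square 0, 7: +0·2° lon, +7·1° lat → SW at lon 20°, lat -63°.
Subsquare x=23, t=19: +23·0.0833333° lon, +19·0.0416667° lat → SW at lon 21.9167°, lat -62.2083°.
Cell spans 0.0833333° lon × 0.0416667° lat.
west 21.9167° E, east 22.0000° E.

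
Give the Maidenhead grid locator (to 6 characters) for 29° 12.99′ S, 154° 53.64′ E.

Offset from 180°W / 90°S: lon 334.8940°, lat 60.7835°.
Field: 334.8940/20 → 16 → Q, 60.7835/10 → 6 → G; chars QG.
Square: 14.8940/2 → 7, 0.7835/1 → 0; chars 70.
Subsquare: 0.8940/0.0833333 → 10 → k, 0.7835/0.0416667 → 18 → s; chars ks.

QG70ks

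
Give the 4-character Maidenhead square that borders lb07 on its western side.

KB97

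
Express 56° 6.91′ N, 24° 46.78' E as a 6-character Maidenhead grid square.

KO26jc

Add 180° to longitude and 90° to latitude: 204.7797, 146.1152.
Field: 204.7797/20 → 10 → K, 146.1152/10 → 14 → O; chars KO.
Square: 4.7797/2 → 2, 6.1152/1 → 6; chars 26.
Subsquare: 0.7797/0.0833333 → 9 → j, 0.1152/0.0416667 → 2 → c; chars jc.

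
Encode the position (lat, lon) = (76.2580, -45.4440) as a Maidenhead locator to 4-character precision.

Offset from 180°W / 90°S: lon 134.56°, lat 166.26°.
Field (20°×10°, letters A–R): lon ⌊134.56/20⌋ = 6 → G; lat ⌊166.26/10⌋ = 16 → Q.
Square (2°×1°, digits 0–9): lon ⌊14.56/2⌋ = 7; lat ⌊6.26/1⌋ = 6.

GQ76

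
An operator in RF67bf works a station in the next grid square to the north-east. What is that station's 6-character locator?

Longitude subsquare b = 1; +1 → 2 = c.
Latitude subsquare f = 5; +1 → 6 = g.

RF67cg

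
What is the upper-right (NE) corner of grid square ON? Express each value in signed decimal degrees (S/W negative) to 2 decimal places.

Field O=14, N=13: +14·20° lon, +13·10° lat → SW at lon 100°, lat 40°.
Cell spans 20° lon × 10° lat. NE corner is SW corner plus one full cell.
latitude 50.00, longitude 120.00.

50.00, 120.00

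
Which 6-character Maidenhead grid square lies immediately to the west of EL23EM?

EL23dm

Longitude subsquare e = 4; −1 → 3 = d.
The latitude characters are unchanged.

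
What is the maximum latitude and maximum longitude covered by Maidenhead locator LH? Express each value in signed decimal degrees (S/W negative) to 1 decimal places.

-10.0, 60.0

Field L=11, H=7: +11·20° lon, +7·10° lat → SW at lon 40°, lat -20°.
Cell spans 20° lon × 10° lat. NE corner is SW corner plus one full cell.
latitude -10.0, longitude 60.0.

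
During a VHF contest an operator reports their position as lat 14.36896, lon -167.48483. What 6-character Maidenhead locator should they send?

Shift to the Maidenhead origin (180°W, 90°S): lon 12.5152, lat 104.3690.
Field (20°×10°, letters A–R): 12.5152/20 → 0 → A, 104.3690/10 → 10 → K; chars AK.
Square (2°×1°, digits 0–9): 12.5152/2 → 6, 4.3690/1 → 4; chars 64.
Subsquare (5′×2.5′, letters a–x): 0.5152/0.0833333 → 6 → g, 0.3690/0.0416667 → 8 → i; chars gi.

AK64gi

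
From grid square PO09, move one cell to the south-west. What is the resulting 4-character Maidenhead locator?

Longitude square 0; −1 → -1, wraps to 9, carry into field.
Longitude field P = 15; −1 → 14 = O.
Latitude square 9; −1 → 8.

OO98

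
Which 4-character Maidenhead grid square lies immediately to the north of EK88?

Latitude square 8; +1 → 9.
The longitude characters are unchanged.

EK89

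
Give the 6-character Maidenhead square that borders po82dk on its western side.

Longitude subsquare d = 3; −1 → 2 = c.
The latitude characters are unchanged.

PO82ck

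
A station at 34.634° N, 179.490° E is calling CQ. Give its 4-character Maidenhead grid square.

Offset from 180°W / 90°S: lon 359.49°, lat 124.63°.
Field: lon ⌊359.49/20⌋ = 17 → R; lat ⌊124.63/10⌋ = 12 → M.
Square: lon ⌊19.49/2⌋ = 9; lat ⌊4.63/1⌋ = 4.

RM94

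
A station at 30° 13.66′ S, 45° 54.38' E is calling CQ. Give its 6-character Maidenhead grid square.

Add 180° to longitude and 90° to latitude: 225.9063, 59.7723.
Field: 225.9063/20 → 11 → L, 59.7723/10 → 5 → F; chars LF.
Square: 5.9063/2 → 2, 9.7723/1 → 9; chars 29.
Subsquare: 1.9063/0.0833333 → 22 → w, 0.7723/0.0416667 → 18 → s; chars ws.

LF29ws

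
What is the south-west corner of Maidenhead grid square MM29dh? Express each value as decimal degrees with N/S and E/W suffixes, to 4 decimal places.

Field M=12, M=12: +12·20° lon, +12·10° lat → SW at lon 60°, lat 30°.
Square 2, 9: +2·2° lon, +9·1° lat → SW at lon 64°, lat 39°.
Subsquare d=3, h=7: +3·0.0833333° lon, +7·0.0416667° lat → SW at lon 64.25°, lat 39.2917°.
latitude 39.2917° N, longitude 64.2500° E.

39.2917° N, 64.2500° E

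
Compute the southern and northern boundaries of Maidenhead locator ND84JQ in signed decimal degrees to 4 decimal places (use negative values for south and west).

-55.3333, -55.2917

Field N=13, D=3: +13·20° lon, +3·10° lat → SW at lon 80°, lat -60°.
Square 8, 4: +8·2° lon, +4·1° lat → SW at lon 96°, lat -56°.
Subsquare j=9, q=16: +9·0.0833333° lon, +16·0.0416667° lat → SW at lon 96.75°, lat -55.3333°.
Cell spans 0.0833333° lon × 0.0416667° lat.
south -55.3333, north -55.2917.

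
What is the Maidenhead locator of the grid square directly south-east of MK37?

MK46

Longitude square 3; +1 → 4.
Latitude square 7; −1 → 6.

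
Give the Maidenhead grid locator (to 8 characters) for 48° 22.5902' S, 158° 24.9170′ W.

BE01to09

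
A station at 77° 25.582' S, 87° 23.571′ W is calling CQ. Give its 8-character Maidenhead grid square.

EB62hn27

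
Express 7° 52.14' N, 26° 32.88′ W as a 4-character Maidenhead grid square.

Add 180° to longitude and 90° to latitude: 153.45, 97.87.
Field (20°×10°, letters A–R): lon ⌊153.45/20⌋ = 7 → H; lat ⌊97.87/10⌋ = 9 → J.
Square (2°×1°, digits 0–9): lon ⌊13.45/2⌋ = 6; lat ⌊7.87/1⌋ = 7.

HJ67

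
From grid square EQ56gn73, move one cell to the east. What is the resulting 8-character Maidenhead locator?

EQ56gn83

Longitude extended square 7; +1 → 8.
The latitude characters are unchanged.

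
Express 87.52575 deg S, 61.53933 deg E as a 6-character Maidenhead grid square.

MA02sl

Shift to the Maidenhead origin (180°W, 90°S): lon 241.5393, lat 2.4742.
Field: lon ⌊241.5393/20⌋ = 12 → M; lat ⌊2.4742/10⌋ = 0 → A.
Square: lon ⌊1.5393/2⌋ = 0; lat ⌊2.4742/1⌋ = 2.
Subsquare: lon ⌊1.5393/0.0833333⌋ = 18 → s; lat ⌊0.4742/0.0416667⌋ = 11 → l.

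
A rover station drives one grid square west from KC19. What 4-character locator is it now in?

KC09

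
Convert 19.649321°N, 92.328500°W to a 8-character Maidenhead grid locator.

EK39up05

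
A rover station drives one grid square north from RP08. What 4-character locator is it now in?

RP09

Latitude square 8; +1 → 9.
The longitude characters are unchanged.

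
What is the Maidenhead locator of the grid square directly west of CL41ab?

Longitude subsquare a = 0; −1 → -1, wraps to 23 = x, carry into square.
Longitude square 4; −1 → 3.
The latitude characters are unchanged.

CL31xb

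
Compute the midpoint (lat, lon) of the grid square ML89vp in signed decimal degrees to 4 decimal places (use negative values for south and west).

29.6458, 77.7917

Field M=12, L=11: +12·20° lon, +11·10° lat → SW at lon 60°, lat 20°.
Square 8, 9: +8·2° lon, +9·1° lat → SW at lon 76°, lat 29°.
Subsquare v=21, p=15: +21·0.0833333° lon, +15·0.0416667° lat → SW at lon 77.75°, lat 29.625°.
Cell spans 0.0833333° lon × 0.0416667° lat. Centre is SW corner plus half of each.
latitude 29.6458, longitude 77.7917.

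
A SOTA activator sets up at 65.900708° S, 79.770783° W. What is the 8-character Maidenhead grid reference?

Add 180° to longitude and 90° to latitude: 100.22922, 24.09929.
Field: lon ⌊100.22922/20⌋ = 5 → F; lat ⌊24.09929/10⌋ = 2 → C.
Square: lon ⌊0.22922/2⌋ = 0; lat ⌊4.09929/1⌋ = 4.
Subsquare: lon ⌊0.22922/0.0833333⌋ = 2 → c; lat ⌊0.09929/0.0416667⌋ = 2 → c.
Extended square: lon ⌊0.06255/0.00833333⌋ = 7; lat ⌊0.01596/0.00416667⌋ = 3.

FC04cc73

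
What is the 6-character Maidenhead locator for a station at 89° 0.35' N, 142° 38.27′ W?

BR89qa

Add 180° to longitude and 90° to latitude: 37.3622, 179.0058.
Field: 37.3622/20 → 1 → B, 179.0058/10 → 17 → R; chars BR.
Square: 17.3622/2 → 8, 9.0058/1 → 9; chars 89.
Subsquare: 1.3622/0.0833333 → 16 → q, 0.0058/0.0416667 → 0 → a; chars qa.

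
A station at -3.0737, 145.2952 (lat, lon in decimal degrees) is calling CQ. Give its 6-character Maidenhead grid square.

QI26pw

Offset from 180°W / 90°S: lon 325.2952°, lat 86.9263°.
Field (20°×10°, letters A–R): 325.2952/20 → 16 → Q, 86.9263/10 → 8 → I; chars QI.
Square (2°×1°, digits 0–9): 5.2952/2 → 2, 6.9263/1 → 6; chars 26.
Subsquare (5′×2.5′, letters a–x): 1.2952/0.0833333 → 15 → p, 0.9263/0.0416667 → 22 → w; chars pw.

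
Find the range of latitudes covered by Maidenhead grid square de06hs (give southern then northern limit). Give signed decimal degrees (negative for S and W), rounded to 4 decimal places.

Field D=3, E=4: +3·20° lon, +4·10° lat → SW at lon -120°, lat -50°.
Square 0, 6: +0·2° lon, +6·1° lat → SW at lon -120°, lat -44°.
Subsquare h=7, s=18: +7·0.0833333° lon, +18·0.0416667° lat → SW at lon -119.417°, lat -43.25°.
Cell spans 0.0833333° lon × 0.0416667° lat.
south -43.2500, north -43.2083.

-43.2500, -43.2083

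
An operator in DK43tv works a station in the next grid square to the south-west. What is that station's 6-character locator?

DK43su

Longitude subsquare t = 19; −1 → 18 = s.
Latitude subsquare v = 21; −1 → 20 = u.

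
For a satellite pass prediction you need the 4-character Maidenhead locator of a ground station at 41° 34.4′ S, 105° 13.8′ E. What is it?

OE28

Offset from 180°W / 90°S: lon 285.23°, lat 48.43°.
Field (20°×10°, letters A–R): lon ⌊285.23/20⌋ = 14 → O; lat ⌊48.43/10⌋ = 4 → E.
Square (2°×1°, digits 0–9): lon ⌊5.23/2⌋ = 2; lat ⌊8.43/1⌋ = 8.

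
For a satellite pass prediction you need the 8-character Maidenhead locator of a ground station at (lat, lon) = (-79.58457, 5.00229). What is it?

JB20mj09

Add 180° to longitude and 90° to latitude: 185.00229, 10.41543.
Field: 185.00229/20 → 9 → J, 10.41543/10 → 1 → B; chars JB.
Square: 5.00229/2 → 2, 0.41543/1 → 0; chars 20.
Subsquare: 1.00229/0.0833333 → 12 → m, 0.41543/0.0416667 → 9 → j; chars mj.
Extended square: 0.00229/0.00833333 → 0, 0.04043/0.00416667 → 9; chars 09.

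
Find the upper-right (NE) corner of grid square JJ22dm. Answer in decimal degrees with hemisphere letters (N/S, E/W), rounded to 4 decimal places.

Field J=9, J=9: +9·20° lon, +9·10° lat → SW at lon 0°, lat 0°.
Square 2, 2: +2·2° lon, +2·1° lat → SW at lon 4°, lat 2°.
Subsquare d=3, m=12: +3·0.0833333° lon, +12·0.0416667° lat → SW at lon 4.25°, lat 2.5°.
Cell spans 0.0833333° lon × 0.0416667° lat. NE corner is SW corner plus one full cell.
latitude 2.5417° N, longitude 4.3333° E.

2.5417° N, 4.3333° E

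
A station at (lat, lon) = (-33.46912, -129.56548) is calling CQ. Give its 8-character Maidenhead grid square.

CF56fm27

Add 180° to longitude and 90° to latitude: 50.43452, 56.53088.
Field: lon ⌊50.43452/20⌋ = 2 → C; lat ⌊56.53088/10⌋ = 5 → F.
Square: lon ⌊10.43452/2⌋ = 5; lat ⌊6.53088/1⌋ = 6.
Subsquare: lon ⌊0.43452/0.0833333⌋ = 5 → f; lat ⌊0.53088/0.0416667⌋ = 12 → m.
Extended square: lon ⌊0.01785/0.00833333⌋ = 2; lat ⌊0.03088/0.00416667⌋ = 7.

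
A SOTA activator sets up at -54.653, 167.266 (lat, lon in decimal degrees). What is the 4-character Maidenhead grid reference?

Offset from 180°W / 90°S: lon 347.27°, lat 35.35°.
Field: 347.27/20 → 17 → R, 35.35/10 → 3 → D; chars RD.
Square: 7.27/2 → 3, 5.35/1 → 5; chars 35.

RD35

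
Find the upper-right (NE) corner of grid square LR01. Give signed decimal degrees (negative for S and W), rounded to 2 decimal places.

82.00, 42.00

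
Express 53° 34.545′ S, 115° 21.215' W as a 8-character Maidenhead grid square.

DD26hk71

Add 180° to longitude and 90° to latitude: 64.64642, 36.42425.
Field (20°×10°, letters A–R): lon ⌊64.64642/20⌋ = 3 → D; lat ⌊36.42425/10⌋ = 3 → D.
Square (2°×1°, digits 0–9): lon ⌊4.64642/2⌋ = 2; lat ⌊6.42425/1⌋ = 6.
Subsquare (5′×2.5′, letters a–x): lon ⌊0.64642/0.0833333⌋ = 7 → h; lat ⌊0.42425/0.0416667⌋ = 10 → k.
Extended square (30″×15″, digits 0–9): lon ⌊0.06308/0.00833333⌋ = 7; lat ⌊0.00758/0.00416667⌋ = 1.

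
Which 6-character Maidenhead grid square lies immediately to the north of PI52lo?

Latitude subsquare o = 14; +1 → 15 = p.
The longitude characters are unchanged.

PI52lp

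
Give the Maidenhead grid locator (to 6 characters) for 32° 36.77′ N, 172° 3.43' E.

RM62ao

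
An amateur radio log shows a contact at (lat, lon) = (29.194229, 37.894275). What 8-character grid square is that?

Add 180° to longitude and 90° to latitude: 217.89427, 119.19423.
Field (20°×10°, letters A–R): lon ⌊217.89427/20⌋ = 10 → K; lat ⌊119.19423/10⌋ = 11 → L.
Square (2°×1°, digits 0–9): lon ⌊17.89427/2⌋ = 8; lat ⌊9.19423/1⌋ = 9.
Subsquare (5′×2.5′, letters a–x): lon ⌊1.89427/0.0833333⌋ = 22 → w; lat ⌊0.19423/0.0416667⌋ = 4 → e.
Extended square (30″×15″, digits 0–9): lon ⌊0.06094/0.00833333⌋ = 7; lat ⌊0.02756/0.00416667⌋ = 6.

KL89we76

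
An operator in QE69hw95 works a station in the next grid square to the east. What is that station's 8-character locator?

QE69iw05

Longitude extended square 9; +1 → 10, wraps to 0, carry into subsquare.
Longitude subsquare h = 7; +1 → 8 = i.
The latitude characters are unchanged.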